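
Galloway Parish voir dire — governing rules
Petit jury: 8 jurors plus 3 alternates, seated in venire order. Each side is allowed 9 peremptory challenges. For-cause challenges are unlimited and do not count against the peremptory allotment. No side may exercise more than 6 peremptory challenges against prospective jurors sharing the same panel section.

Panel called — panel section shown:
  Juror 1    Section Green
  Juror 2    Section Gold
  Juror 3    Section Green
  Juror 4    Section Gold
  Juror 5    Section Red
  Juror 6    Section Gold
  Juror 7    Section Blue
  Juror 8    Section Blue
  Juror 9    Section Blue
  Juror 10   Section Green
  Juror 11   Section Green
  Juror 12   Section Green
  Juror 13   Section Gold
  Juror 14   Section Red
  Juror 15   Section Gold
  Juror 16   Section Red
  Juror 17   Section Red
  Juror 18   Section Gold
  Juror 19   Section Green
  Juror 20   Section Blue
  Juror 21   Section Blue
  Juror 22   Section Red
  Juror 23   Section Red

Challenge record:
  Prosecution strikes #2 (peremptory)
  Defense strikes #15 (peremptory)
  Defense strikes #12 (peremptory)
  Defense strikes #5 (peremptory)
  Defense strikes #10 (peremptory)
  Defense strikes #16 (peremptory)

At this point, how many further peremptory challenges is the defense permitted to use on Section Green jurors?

Defense peremptories so far: #15, #12, #5, #10, #16 — 5 of 9 used, 4 left overall.
Against Section Green: #12, #10 — 2 used; per-section cap 6 leaves 4.
Binding limit: min(4, 4) = 4.

4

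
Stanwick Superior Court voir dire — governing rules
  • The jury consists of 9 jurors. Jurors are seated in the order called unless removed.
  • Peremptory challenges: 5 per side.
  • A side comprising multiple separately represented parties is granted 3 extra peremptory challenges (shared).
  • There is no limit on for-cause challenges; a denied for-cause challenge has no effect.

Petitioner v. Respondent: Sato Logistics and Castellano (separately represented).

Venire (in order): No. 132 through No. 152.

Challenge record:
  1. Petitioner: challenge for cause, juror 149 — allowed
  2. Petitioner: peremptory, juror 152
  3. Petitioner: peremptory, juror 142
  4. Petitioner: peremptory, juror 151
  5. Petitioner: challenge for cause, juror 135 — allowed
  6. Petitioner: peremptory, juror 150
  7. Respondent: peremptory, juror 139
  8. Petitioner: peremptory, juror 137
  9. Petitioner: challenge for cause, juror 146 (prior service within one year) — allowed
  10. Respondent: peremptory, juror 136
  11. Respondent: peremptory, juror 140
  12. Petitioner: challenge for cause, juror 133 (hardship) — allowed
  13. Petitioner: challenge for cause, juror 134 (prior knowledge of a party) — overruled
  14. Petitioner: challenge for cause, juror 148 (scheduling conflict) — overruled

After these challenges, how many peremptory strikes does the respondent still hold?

5

Respondent allotment: 5 base + 3 multi-party = 8.
Respondent peremptories used: #139, #136, #140 — 3.
Remaining: 8 − 3 = 5.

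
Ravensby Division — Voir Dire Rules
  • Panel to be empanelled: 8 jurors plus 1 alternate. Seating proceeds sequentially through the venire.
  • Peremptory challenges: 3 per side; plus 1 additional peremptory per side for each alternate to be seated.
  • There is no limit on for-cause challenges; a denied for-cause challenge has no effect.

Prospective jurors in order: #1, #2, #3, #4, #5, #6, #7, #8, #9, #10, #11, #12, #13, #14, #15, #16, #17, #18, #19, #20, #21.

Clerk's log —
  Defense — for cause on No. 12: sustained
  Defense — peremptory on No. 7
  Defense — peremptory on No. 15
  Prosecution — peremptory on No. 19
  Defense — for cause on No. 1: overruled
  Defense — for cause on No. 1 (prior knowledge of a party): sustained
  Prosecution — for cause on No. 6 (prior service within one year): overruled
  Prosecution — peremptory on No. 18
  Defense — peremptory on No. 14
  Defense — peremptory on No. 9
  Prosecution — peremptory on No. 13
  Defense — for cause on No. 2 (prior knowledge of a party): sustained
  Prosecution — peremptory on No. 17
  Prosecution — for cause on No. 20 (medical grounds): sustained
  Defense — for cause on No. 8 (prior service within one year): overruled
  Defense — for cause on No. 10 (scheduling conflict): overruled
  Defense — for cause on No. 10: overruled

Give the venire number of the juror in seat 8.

Removed: #1, #2, #7, #9, #12, #13, #14, #15, #17, #18, #19, #20. (#6, #8, #10 stay — for-cause denied.)
Seating in order: seats 1–8 → #3, #4, #5, #6, #8, #10, #11, #16; alternates → #21.
So seat 8 is #16.

16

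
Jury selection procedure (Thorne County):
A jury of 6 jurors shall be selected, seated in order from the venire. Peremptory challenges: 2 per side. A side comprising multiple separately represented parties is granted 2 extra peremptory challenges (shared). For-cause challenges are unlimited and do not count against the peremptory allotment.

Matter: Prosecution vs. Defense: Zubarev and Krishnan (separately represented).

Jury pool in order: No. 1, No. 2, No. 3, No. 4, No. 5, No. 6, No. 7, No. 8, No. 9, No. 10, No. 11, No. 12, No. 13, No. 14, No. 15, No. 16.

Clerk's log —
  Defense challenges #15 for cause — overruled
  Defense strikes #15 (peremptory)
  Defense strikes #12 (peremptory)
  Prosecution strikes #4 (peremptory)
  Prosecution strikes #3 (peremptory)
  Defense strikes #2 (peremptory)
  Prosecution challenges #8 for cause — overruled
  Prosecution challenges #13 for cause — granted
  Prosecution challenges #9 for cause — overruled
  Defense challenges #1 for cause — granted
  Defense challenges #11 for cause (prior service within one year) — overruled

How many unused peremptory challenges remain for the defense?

1

Defense allotment: 2 base + 2 multi-party = 4.
Defense peremptories used: #15, #12, #2 — 3 (for-cause on #15, #1, #11 don't count).
Remaining: 4 − 3 = 1.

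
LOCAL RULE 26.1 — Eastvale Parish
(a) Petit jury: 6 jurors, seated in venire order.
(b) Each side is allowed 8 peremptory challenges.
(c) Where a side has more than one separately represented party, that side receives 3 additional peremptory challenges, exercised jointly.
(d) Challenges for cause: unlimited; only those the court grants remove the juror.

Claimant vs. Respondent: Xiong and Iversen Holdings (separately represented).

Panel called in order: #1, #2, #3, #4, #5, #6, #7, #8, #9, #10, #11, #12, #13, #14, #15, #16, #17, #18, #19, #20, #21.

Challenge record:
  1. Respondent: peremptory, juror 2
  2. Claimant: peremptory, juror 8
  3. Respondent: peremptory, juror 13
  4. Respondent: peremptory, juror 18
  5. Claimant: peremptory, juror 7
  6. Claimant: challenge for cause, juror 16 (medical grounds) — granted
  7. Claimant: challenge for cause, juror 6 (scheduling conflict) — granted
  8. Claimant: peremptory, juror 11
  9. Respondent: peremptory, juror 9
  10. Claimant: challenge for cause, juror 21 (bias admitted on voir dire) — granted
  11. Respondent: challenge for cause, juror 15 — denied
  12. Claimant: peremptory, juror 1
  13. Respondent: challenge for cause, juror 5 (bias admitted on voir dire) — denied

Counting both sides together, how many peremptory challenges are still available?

Claimant allotment: 8. Respondent allotment: 8 base + 3 multi-party = 11.
Claimant peremptories used: #8, #7, #11, #1 — 4 (for-cause on #16, #6, #21 don't count).
Respondent peremptories used: #2, #13, #18, #9 — 4 (for-cause on #15, #5 don't count).
Remaining: (8 − 4) + (11 − 4) = 11.

11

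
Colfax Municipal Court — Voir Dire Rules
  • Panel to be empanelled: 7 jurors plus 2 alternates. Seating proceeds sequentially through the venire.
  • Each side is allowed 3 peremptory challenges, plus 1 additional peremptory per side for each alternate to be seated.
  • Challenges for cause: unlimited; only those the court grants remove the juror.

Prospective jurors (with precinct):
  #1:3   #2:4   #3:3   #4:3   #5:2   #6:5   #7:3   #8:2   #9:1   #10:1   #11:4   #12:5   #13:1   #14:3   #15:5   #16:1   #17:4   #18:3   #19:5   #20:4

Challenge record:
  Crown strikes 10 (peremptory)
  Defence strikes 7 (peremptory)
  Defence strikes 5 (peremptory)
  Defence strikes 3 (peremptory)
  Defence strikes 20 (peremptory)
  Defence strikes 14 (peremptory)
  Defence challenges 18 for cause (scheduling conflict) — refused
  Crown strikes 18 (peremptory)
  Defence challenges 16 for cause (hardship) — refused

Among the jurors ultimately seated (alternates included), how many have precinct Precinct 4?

2

Removed: #3, #5, #7, #10, #14, #18, #20.
Seated (9 incl. alternates): #1, #2, #4, #6, #8, #9, #11, #12, #13.
Of those, in Precinct 4: #2, #11 → 2.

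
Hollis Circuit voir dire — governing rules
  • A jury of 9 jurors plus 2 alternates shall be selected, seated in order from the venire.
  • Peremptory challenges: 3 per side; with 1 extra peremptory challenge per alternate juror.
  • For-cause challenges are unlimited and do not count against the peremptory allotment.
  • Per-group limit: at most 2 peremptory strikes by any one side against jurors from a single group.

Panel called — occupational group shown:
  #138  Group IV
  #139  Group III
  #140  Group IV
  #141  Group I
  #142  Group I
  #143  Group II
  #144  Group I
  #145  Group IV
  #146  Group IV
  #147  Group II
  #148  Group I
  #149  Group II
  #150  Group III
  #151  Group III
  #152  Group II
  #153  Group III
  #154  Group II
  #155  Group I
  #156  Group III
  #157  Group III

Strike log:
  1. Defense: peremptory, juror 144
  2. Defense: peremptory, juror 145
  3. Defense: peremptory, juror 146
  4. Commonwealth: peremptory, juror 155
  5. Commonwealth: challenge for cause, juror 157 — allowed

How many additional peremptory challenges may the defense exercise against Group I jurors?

1

Defense peremptories so far: #144, #145, #146 — 3 of 5 used, 2 left overall.
Against Group I: #144 — 1 used; per-group cap 2 leaves 1.
Binding limit: min(2, 1) = 1.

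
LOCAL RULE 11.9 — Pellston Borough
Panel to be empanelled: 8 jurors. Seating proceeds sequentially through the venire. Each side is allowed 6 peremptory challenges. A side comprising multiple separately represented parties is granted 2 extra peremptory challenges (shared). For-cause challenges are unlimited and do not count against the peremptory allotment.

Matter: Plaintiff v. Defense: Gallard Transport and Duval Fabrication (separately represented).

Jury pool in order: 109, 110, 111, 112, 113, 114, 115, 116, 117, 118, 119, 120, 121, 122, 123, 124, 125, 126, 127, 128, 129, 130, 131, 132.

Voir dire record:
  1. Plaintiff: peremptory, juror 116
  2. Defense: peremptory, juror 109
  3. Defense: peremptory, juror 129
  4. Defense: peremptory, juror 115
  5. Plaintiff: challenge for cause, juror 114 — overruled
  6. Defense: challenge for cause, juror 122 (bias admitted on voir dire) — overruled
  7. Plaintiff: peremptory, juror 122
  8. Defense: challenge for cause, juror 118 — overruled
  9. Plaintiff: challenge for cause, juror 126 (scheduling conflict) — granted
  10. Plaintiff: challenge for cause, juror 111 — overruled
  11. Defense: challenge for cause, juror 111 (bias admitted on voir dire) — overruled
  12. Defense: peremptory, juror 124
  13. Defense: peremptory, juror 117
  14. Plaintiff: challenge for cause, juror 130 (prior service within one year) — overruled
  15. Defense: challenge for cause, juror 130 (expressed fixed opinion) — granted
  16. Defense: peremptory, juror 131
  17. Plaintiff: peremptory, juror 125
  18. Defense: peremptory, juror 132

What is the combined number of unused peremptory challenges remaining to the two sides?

4

Plaintiff allotment: 6. Defense allotment: 6 base + 2 multi-party = 8.
Plaintiff peremptories used: #116, #122, #125 — 3 (for-cause on #114, #126, #111, #130 don't count).
Defense peremptories used: #109, #129, #115, #124, #117, #131, #132 — 7 (for-cause on #122, #118, #111, #130 don't count).
Remaining: (6 − 3) + (8 − 7) = 4.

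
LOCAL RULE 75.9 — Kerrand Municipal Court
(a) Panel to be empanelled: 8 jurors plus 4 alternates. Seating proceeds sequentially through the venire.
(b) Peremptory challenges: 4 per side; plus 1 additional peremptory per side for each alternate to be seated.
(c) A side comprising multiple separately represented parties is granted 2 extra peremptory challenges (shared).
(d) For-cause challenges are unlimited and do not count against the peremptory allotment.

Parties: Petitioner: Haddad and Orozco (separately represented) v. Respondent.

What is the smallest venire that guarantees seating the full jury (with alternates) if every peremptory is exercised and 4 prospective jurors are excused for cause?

34

Seats to fill: 8 + 4 alternates = 12.
Peremptories — Petitioner: 4 + 1×4 + 2 = 10; Respondent: 4 + 1×4 = 8; total 18.
For-cause removals: 4.
Minimum venire: 12 + 18 + 4 = 34.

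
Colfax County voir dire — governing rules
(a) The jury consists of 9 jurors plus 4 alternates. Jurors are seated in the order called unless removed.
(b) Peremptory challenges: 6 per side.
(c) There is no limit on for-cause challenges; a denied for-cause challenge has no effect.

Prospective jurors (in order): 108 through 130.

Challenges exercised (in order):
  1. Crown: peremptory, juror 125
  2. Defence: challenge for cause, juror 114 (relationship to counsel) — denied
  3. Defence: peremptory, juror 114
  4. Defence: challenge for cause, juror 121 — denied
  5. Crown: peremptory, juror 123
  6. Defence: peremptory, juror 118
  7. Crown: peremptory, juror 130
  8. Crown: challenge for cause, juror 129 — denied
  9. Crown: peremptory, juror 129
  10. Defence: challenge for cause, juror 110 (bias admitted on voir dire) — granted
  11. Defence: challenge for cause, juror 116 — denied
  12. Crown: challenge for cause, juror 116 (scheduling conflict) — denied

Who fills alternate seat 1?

120

Removed: #110, #114, #118, #123, #125, #129, #130. (#116, #121 stay — for-cause denied.)
Filling seats in venire order through position 10: #108, #109, #111, #112, #113, #115, #116, #117, #119, #120.
So alternate 1 is #120.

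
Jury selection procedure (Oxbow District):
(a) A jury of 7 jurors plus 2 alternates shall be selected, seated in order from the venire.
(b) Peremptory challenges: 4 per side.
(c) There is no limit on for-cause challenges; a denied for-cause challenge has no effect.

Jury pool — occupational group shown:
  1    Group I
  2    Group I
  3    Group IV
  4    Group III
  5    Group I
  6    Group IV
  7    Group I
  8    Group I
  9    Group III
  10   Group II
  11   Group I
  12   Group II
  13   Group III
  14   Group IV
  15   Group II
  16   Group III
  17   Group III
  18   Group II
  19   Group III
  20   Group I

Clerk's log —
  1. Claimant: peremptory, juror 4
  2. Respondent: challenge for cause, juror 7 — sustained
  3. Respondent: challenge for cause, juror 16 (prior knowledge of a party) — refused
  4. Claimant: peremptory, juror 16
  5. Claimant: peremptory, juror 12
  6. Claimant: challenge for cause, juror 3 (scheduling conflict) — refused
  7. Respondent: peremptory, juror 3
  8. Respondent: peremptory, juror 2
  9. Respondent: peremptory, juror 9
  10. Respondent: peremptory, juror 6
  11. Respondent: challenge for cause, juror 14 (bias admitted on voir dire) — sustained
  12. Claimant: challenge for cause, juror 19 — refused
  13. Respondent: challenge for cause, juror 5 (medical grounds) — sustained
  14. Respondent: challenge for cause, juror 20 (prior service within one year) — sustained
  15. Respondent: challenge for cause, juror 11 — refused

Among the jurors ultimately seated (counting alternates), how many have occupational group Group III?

3

Removed: #2, #3, #4, #5, #6, #7, #9, #12, #14, #16, #20.
Seated (9 incl. alternates): #1, #8, #10, #11, #13, #15, #17, #18, #19.
Of those, in Group III: #13, #17, #19 → 3.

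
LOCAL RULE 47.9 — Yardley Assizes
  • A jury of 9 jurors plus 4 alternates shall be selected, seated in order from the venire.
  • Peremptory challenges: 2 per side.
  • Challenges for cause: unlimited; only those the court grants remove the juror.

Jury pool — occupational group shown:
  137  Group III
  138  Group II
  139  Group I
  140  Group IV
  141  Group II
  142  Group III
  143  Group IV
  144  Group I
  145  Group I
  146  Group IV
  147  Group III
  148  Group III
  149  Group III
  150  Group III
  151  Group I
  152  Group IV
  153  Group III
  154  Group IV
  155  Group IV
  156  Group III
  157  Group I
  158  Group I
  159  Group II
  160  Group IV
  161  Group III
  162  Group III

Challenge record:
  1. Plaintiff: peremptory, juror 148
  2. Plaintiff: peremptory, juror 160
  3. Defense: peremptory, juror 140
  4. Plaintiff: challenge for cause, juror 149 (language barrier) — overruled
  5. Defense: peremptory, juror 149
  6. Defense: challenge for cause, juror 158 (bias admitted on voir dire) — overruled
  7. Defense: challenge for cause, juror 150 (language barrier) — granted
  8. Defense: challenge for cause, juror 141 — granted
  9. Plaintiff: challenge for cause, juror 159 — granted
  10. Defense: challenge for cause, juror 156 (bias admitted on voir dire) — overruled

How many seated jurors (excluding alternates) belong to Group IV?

2

Removed: #140, #141, #148, #149, #150, #159, #160.
Seated jurors 1–9: #137, #138, #139, #142, #143, #144, #145, #146, #147 (alternates #151, #152, #153, #154 not counted).
Of those, in Group IV: #143, #146 → 2.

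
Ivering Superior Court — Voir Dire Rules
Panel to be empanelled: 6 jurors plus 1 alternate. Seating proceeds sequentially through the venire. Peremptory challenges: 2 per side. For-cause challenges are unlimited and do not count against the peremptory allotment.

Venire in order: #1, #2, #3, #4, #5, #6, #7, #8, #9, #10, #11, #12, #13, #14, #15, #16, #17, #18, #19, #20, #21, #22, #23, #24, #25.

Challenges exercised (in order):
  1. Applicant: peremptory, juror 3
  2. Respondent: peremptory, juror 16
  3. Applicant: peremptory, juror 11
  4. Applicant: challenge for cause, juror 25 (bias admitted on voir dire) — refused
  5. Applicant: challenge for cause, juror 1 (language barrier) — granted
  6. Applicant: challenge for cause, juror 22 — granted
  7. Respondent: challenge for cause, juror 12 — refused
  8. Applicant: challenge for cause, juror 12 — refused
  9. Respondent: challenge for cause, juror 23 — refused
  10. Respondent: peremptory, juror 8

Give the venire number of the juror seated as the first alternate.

10

Removed: #1, #3, #8, #11, #16, #22. (#12, #23, #25 stay — for-cause denied.)
Seating in order: seats 1–6 → #2, #4, #5, #6, #7, #9; alternates → #10.
So alternate 1 is #10.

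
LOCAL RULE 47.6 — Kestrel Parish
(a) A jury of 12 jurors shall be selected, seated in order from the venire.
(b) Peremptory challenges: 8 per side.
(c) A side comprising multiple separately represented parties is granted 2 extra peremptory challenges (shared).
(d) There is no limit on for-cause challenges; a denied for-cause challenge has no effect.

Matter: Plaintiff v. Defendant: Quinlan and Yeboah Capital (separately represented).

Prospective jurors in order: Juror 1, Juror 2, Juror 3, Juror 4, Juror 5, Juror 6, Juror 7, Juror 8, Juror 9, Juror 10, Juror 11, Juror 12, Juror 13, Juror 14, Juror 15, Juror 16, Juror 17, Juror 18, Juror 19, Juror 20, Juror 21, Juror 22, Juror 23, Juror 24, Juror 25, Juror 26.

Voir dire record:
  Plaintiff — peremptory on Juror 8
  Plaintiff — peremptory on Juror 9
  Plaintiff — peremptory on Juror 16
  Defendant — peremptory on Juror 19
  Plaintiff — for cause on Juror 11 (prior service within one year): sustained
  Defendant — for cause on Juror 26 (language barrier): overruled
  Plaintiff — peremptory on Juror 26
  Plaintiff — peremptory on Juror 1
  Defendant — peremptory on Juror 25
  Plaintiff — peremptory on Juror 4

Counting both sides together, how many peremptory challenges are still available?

10

Plaintiff allotment: 8. Defendant allotment: 8 base + 2 multi-party = 10.
Plaintiff peremptories used: #8, #9, #16, #26, #1, #4 — 6 (the for-cause on #11 doesn't count).
Defendant peremptories used: #19, #25 — 2 (the for-cause on #26 doesn't count).
Remaining: (8 − 6) + (10 − 2) = 10.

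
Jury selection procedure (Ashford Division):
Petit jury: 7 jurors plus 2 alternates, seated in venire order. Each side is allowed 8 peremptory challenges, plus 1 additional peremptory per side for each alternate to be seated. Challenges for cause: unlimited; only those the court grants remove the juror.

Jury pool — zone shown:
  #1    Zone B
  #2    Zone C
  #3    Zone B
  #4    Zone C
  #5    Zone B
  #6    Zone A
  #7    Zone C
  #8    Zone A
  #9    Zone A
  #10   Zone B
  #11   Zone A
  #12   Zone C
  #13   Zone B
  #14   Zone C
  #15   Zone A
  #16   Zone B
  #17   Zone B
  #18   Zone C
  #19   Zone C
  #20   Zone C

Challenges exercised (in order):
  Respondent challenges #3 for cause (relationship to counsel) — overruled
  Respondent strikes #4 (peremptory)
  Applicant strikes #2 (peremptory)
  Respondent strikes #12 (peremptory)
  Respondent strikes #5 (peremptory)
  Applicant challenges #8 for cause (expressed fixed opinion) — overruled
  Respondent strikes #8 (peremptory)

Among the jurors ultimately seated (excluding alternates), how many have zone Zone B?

Removed: #2, #4, #5, #8, #12.
Seated jurors 1–7: #1, #3, #6, #7, #9, #10, #11 (alternates #13, #14 not counted).
Of those, in Zone B: #1, #3, #10 → 3.

3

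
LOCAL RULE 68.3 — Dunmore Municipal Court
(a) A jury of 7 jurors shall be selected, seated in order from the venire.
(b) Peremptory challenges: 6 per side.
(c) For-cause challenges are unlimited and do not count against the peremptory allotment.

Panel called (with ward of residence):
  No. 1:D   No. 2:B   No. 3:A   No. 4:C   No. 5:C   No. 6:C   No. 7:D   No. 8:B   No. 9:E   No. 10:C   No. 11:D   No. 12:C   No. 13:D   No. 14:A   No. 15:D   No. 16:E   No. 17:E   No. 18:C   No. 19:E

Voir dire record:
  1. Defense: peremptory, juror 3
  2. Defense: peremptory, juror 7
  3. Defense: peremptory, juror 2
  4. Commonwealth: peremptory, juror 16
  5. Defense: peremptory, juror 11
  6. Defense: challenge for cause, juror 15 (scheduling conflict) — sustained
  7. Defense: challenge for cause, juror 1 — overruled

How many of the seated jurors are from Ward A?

0

Removed: #2, #3, #7, #11, #15, #16.
Seated jurors 1–7: #1, #4, #5, #6, #8, #9, #10.
None of those are in Ward A → 0.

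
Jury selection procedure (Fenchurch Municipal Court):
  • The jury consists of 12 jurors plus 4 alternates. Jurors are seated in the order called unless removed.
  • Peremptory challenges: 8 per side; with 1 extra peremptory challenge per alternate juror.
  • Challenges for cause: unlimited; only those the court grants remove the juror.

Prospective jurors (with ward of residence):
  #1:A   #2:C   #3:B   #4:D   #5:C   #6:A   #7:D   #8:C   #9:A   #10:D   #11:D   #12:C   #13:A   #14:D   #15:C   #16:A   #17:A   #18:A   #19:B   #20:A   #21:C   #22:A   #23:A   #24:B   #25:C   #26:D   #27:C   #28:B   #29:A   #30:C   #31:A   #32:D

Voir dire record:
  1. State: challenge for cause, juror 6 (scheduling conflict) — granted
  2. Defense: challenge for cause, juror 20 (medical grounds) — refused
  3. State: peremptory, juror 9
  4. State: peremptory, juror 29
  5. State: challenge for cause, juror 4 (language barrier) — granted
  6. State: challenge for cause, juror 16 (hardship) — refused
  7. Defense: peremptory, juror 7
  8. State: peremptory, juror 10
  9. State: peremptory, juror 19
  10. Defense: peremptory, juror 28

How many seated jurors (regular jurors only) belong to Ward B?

Removed: #4, #6, #7, #9, #10, #19, #28, #29.
Seated jurors 1–12: #1, #2, #3, #5, #8, #11, #12, #13, #14, #15, #16, #17 (alternates #18, #20, #21, #22 not counted).
Of those, in Ward B: #3 → 1.

1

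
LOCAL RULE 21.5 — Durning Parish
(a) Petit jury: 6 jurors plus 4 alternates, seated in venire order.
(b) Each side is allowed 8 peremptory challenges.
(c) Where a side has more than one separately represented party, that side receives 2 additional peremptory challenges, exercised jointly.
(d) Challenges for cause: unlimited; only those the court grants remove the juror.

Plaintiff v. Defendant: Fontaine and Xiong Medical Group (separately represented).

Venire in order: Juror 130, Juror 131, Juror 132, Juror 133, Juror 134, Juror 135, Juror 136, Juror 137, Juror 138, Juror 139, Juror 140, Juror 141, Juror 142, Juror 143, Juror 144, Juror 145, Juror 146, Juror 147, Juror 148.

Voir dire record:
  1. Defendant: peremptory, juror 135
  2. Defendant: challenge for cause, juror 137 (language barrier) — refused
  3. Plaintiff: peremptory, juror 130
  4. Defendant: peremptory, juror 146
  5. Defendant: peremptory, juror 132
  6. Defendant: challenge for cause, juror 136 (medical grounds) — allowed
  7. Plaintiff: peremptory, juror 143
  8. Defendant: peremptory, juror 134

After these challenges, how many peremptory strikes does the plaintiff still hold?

6

Plaintiff allotment: 8.
Plaintiff peremptories used: #130, #143 — 2.
Remaining: 8 − 2 = 6.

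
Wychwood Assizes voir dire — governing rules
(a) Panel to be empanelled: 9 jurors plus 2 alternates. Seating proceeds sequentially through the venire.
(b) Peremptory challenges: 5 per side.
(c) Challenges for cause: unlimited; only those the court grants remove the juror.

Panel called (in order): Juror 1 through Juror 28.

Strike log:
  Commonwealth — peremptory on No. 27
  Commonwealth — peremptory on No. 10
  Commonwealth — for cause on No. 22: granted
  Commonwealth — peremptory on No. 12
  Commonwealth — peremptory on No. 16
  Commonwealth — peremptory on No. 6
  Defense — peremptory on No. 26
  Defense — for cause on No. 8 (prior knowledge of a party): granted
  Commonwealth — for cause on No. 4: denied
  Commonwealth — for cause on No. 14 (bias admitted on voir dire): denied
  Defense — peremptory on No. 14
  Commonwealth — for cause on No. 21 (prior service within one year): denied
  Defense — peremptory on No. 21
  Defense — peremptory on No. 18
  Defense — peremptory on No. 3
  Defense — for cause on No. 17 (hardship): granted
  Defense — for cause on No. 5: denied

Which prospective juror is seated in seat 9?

Removed: #3, #6, #8, #10, #12, #14, #16, #17, #18, #21, #22, #26, #27. (#4, #5 stay — for-cause denied.)
Seating in order: seats 1–9 → #1, #2, #4, #5, #7, #9, #11, #13, #15; alternates → #19, #20.
So seat 9 is #15.

15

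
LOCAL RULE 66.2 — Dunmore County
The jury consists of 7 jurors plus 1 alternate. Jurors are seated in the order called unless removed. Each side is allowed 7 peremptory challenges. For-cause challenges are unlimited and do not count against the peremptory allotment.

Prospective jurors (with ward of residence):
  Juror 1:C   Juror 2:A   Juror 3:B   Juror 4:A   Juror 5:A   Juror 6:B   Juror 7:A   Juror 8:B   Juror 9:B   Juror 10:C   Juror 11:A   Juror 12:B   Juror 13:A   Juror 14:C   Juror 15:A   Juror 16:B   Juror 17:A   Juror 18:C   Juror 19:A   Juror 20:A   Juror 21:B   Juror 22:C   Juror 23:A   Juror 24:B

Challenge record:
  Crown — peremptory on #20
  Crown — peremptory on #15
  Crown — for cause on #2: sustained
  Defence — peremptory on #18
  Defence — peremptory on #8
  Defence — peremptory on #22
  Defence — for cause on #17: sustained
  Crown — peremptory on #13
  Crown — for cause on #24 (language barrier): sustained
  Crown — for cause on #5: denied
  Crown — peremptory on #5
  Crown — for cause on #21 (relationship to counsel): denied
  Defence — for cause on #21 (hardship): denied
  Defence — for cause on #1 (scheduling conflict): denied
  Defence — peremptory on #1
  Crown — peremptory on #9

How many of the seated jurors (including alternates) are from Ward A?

3

Removed: #1, #2, #5, #8, #9, #13, #15, #17, #18, #20, #22, #24.
Seated (8 incl. alternates): #3, #4, #6, #7, #10, #11, #12, #14.
Of those, in Ward A: #4, #7, #11 → 3.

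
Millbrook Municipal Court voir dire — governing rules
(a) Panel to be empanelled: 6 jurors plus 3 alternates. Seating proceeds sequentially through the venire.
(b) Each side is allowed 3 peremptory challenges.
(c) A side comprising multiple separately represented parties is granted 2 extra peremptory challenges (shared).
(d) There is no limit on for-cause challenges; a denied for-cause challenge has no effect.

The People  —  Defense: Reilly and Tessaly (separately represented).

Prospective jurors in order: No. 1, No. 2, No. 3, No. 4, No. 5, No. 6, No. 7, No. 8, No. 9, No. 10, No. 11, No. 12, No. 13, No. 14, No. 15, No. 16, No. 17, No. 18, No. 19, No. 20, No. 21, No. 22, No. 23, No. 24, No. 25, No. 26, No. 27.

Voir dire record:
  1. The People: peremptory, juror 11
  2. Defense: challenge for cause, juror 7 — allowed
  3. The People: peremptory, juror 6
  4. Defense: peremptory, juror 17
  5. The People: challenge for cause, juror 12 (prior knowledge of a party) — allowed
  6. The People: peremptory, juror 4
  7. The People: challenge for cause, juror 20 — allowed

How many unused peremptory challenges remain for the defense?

Defense allotment: 3 base + 2 multi-party = 5.
Defense peremptories used: #17 — 1 (the for-cause on #7 doesn't count).
Remaining: 5 − 1 = 4.

4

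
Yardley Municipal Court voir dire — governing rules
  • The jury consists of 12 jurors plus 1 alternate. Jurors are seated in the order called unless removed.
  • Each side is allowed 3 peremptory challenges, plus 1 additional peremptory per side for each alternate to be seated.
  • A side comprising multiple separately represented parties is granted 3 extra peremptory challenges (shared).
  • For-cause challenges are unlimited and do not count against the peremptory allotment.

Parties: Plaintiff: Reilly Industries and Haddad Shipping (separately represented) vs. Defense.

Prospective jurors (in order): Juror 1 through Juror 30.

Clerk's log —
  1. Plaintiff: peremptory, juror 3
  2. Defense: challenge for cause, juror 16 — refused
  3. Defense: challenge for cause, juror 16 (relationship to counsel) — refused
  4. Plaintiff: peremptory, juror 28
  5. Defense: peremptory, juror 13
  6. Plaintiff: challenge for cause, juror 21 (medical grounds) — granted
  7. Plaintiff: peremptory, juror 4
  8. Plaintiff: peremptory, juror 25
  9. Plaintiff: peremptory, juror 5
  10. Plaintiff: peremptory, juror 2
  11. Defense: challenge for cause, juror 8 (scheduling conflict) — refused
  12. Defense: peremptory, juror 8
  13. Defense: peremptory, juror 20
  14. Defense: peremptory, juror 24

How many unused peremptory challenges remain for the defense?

Defense allotment: 3 base + 1 × 1 alternate = 4.
Defense peremptories used: #13, #8, #20, #24 — 4 (for-cause on #16, #16, #8 don't count).
Remaining: 4 − 4 = 0.

0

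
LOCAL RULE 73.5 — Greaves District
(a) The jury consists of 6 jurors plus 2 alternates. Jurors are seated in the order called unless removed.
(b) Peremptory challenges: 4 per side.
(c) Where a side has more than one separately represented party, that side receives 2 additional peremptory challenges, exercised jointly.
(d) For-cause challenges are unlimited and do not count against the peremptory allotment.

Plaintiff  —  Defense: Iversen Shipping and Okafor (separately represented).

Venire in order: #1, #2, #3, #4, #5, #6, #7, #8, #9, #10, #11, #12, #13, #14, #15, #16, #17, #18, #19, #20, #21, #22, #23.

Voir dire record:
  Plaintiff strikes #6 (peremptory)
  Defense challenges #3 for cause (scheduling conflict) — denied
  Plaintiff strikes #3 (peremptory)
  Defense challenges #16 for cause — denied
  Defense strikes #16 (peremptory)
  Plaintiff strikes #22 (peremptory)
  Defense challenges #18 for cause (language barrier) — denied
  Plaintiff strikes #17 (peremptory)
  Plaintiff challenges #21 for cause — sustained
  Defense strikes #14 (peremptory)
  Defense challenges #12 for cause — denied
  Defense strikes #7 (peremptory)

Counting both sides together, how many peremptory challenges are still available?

3

Plaintiff allotment: 4. Defense allotment: 4 base + 2 multi-party = 6.
Plaintiff peremptories used: #6, #3, #22, #17 — 4 (the for-cause on #21 doesn't count).
Defense peremptories used: #16, #14, #7 — 3 (for-cause on #3, #16, #18, #12 don't count).
Remaining: (4 − 4) + (6 − 3) = 3.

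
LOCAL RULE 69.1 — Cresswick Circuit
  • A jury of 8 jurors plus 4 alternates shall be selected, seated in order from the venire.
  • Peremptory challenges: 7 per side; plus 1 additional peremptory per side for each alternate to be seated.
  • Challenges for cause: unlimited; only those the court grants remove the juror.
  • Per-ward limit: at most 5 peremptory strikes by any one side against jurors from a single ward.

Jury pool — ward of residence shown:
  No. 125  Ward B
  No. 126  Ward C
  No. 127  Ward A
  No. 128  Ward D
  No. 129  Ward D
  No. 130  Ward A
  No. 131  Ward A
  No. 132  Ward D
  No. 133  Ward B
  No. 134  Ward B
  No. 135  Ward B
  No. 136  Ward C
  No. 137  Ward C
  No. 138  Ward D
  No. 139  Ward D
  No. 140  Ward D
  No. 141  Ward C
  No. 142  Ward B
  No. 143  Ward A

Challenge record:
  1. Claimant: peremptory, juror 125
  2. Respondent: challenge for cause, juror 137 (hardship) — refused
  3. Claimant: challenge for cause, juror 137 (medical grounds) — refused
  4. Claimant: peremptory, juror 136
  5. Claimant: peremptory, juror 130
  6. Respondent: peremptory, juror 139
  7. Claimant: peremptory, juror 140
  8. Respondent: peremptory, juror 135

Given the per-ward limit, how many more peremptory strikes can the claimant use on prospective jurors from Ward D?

Claimant peremptories so far: #125, #136, #130, #140 — 4 of 11 used, 7 left overall.
Against Ward D: #140 — 1 used; per-ward cap 5 leaves 4.
Binding limit: min(7, 4) = 4.

4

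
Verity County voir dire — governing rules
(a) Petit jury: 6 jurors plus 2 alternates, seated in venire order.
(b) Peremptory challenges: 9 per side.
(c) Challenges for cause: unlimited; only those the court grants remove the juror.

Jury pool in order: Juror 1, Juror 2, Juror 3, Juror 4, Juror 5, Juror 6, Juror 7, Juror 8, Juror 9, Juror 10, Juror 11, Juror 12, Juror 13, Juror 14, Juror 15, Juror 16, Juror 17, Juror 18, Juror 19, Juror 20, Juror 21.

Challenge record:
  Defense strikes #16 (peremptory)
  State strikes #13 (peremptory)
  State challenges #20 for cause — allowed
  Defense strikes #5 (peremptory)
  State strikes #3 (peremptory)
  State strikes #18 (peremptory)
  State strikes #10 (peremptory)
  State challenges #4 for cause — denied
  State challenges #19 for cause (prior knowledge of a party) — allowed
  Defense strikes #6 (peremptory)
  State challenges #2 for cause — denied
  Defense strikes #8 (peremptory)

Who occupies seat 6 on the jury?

11

Removed: #3, #5, #6, #8, #10, #13, #16, #18, #19, #20. (#2, #4 stay — for-cause denied.)
Seating in order: seats 1–6 → #1, #2, #4, #7, #9, #11; alternates → #12, #14.
So seat 6 is #11.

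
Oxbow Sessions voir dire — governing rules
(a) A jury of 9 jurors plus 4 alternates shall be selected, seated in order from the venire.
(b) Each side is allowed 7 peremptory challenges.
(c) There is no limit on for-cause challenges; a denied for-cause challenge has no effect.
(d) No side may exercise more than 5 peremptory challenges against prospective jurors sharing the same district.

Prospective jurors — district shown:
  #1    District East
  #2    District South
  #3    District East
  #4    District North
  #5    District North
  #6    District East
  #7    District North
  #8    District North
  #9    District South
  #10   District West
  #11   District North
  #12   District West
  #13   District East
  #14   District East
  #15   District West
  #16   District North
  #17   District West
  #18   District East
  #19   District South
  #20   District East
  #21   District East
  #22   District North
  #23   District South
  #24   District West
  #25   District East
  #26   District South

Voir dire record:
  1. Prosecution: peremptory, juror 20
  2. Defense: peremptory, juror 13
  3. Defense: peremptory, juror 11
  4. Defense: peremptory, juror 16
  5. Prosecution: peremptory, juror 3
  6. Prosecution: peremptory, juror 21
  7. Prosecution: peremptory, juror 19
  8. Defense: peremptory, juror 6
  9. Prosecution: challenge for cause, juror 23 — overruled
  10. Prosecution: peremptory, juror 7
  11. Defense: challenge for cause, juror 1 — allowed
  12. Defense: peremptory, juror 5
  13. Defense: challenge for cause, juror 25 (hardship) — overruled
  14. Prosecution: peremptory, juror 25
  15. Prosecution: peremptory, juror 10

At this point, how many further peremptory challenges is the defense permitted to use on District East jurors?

Defense peremptories so far: #13, #11, #16, #6, #5 — 5 of 7 used, 2 left overall.
Against District East: #13, #6 — 2 used; per-district cap 5 leaves 3.
Binding limit: min(2, 3) = 2.

2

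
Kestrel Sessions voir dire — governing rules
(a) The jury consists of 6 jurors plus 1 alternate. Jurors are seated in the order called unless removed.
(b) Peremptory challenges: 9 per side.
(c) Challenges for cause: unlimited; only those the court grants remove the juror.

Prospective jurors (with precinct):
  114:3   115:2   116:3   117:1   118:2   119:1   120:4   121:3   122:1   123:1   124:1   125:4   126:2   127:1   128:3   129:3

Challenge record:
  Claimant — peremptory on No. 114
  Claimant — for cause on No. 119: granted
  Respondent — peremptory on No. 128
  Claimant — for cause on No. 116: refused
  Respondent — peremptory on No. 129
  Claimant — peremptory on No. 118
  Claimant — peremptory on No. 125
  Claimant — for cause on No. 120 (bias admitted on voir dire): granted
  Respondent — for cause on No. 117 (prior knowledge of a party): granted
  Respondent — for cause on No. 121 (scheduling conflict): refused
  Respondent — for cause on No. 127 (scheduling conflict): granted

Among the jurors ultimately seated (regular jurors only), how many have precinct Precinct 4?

0

Removed: #114, #117, #118, #119, #120, #125, #127, #128, #129.
Seated jurors 1–6: #115, #116, #121, #122, #123, #124 (alternates #126 not counted).
None of those are in Precinct 4 → 0.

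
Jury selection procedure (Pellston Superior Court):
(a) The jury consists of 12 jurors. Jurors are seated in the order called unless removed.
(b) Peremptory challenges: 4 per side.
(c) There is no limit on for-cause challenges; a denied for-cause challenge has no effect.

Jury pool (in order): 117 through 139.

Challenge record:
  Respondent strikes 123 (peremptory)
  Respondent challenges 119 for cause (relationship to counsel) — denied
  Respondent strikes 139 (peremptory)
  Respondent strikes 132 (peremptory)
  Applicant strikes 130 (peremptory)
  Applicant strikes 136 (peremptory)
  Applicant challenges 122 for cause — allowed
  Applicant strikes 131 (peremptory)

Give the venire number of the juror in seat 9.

Removed: #122, #123, #130, #131, #132, #136, #139. (#119 stays — for-cause denied.)
Seating in order: seats 1–12 → #117, #118, #119, #120, #121, #124, #125, #126, #127, #128, #129, #133.
So seat 9 is #127.

127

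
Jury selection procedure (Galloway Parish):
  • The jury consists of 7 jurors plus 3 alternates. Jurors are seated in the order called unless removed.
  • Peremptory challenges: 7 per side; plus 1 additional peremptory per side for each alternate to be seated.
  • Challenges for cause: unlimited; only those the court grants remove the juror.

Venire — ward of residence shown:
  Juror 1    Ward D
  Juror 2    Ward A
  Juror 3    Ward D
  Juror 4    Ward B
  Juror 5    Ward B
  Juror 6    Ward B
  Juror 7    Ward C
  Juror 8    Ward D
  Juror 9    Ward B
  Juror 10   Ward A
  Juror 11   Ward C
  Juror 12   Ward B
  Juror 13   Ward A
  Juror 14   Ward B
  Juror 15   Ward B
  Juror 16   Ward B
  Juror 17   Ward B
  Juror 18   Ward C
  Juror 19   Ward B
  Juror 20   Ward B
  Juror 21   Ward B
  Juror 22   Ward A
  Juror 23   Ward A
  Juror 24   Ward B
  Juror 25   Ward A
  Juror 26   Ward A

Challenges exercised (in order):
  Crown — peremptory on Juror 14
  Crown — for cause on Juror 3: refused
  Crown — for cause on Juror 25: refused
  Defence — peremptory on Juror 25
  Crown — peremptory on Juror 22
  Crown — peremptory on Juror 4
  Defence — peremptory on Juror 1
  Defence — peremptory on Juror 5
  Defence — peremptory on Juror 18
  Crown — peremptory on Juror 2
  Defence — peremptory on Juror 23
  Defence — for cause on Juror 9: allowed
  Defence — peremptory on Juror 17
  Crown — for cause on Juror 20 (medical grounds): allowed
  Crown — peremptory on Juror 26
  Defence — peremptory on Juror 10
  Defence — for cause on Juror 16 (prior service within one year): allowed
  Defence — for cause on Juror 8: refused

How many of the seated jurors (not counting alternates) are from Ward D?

Removed: #1, #2, #4, #5, #9, #10, #14, #16, #17, #18, #20, #22, #23, #25, #26.
Seated jurors 1–7: #3, #6, #7, #8, #11, #12, #13 (alternates #15, #19, #21 not counted).
Of those, in Ward D: #3, #8 → 2.

2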